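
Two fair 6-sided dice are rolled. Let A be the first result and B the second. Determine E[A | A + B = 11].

Outcomes with A + B = 11: (5,6), (6,5), each with probability 1/36.
E[A | A + B = 11] = (5 + 6) / 2 = 11/2.

11/2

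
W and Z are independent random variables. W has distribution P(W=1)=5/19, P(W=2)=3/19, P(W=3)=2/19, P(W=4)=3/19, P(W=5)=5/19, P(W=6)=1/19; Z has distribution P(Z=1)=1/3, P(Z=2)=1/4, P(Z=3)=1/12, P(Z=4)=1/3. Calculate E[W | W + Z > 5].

261/59

P(W + Z > 5) = 59/114.
Summing W·P(x,y) over outcomes with W + Z > 5 gives 87/38.
E[W | W + Z > 5] = (87/38) / (59/114) = 261/59.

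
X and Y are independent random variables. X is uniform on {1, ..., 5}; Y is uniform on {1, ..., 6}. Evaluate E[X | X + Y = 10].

9/2

P(X + Y = 10) = 1/15.
Summing X·P(x,y) over outcomes with X + Y = 10 gives 3/10.
E[X | X + Y = 10] = (3/10) / (1/15) = 9/2.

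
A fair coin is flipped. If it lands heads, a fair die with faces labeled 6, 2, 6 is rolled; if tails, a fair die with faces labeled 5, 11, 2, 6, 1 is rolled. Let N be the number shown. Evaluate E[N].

29/6

E[N | heads] = (6+2+6)/3 = 14/3.
E[N | tails] = (5+11+2+6+1)/5 = 5.
E[N] = (1/2)·(14/3) + (1/2)·(5) = 29/6.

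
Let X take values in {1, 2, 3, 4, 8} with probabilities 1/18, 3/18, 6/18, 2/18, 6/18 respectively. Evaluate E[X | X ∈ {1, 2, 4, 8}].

P(X ∈ {1, 2, 4, 8}) = 2/3.
Σ over the event: 1·1/18 + 2·1/6 + 4·1/9 + 8·1/3 = 7/2.
E[X | X ∈ {1, 2, 4, 8}] = (7/2) / (2/3) = 21/4.

21/4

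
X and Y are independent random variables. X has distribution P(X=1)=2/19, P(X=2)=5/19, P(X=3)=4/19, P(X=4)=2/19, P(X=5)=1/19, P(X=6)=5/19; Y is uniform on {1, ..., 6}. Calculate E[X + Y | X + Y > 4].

366/47

P(X + Y > 4) = 47/57.
Summing (X+Y)·P(x,y) over outcomes with X + Y > 4 gives 122/19.
E[X + Y | X + Y > 4] = (122/19) / (47/57) = 366/47.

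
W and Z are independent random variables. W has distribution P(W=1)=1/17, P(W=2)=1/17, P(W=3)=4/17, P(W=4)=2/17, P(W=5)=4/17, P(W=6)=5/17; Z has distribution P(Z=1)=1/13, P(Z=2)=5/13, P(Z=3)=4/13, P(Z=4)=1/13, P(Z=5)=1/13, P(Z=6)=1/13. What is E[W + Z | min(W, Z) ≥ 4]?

113/11

P(min(W, Z) ≥ 4) = 33/221.
Summing (W+Z)·P(x,y) over outcomes with min(W, Z) ≥ 4 gives 339/221.
E[W + Z | min(W, Z) ≥ 4] = (339/221) / (33/221) = 113/11.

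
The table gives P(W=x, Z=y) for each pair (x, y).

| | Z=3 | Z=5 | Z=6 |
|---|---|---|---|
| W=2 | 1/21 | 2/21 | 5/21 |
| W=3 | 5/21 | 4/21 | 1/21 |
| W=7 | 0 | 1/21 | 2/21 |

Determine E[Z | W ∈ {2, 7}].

60/11

P(W ∈ {2, 7}) = 11/21.
Σ Z·P over the event = 3·(1/21) + 5·(2/21) + 6·(5/21) + 5·(1/21) + 6·(2/21) = 20/7.
E[Z | W ∈ {2, 7}] = (20/7) / (11/21) = 60/11.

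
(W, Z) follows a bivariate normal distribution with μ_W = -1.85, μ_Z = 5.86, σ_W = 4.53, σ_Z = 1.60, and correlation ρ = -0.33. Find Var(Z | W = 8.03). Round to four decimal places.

2.2812

Var(Z | W=x) = (1 − ρ²)·σ_Z².
Var(Z | W=8.03) = (1.60)²·(1 − (-0.33)²) = 2.56·0.8911 = 2.2812.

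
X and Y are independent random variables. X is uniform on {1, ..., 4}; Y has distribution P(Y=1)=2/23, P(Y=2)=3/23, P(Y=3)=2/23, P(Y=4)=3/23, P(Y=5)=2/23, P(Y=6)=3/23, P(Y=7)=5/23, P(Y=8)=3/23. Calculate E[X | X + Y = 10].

P(X + Y = 10) = 11/92.
Summing X·P(x,y) over outcomes with X + Y = 10 gives 33/92.
E[X | X + Y = 10] = (33/92) / (11/92) = 3.

3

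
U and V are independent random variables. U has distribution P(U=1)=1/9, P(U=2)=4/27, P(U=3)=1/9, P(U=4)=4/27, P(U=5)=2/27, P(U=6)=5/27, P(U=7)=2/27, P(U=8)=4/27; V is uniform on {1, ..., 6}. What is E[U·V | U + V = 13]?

122/3

P(U + V = 13) = 1/27.
Summing UV·P(x,y) over outcomes with U + V = 13 gives 122/81.
E[U·V | U + V = 13] = (122/81) / (1/27) = 122/3.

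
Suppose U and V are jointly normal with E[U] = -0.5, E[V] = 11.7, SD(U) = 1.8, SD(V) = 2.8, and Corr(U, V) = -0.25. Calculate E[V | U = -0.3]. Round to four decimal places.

11.6222

For a bivariate normal, E[V | U=x] = μ_V + ρ·(σ_V/σ_U)·(x − μ_U).
E[V | U=-0.3] = 11.7 + (-0.25)·(2.8/1.8)·(-0.3 − (-0.5)) = 11.7 + (-0.38889)·(0.2) = 11.6222.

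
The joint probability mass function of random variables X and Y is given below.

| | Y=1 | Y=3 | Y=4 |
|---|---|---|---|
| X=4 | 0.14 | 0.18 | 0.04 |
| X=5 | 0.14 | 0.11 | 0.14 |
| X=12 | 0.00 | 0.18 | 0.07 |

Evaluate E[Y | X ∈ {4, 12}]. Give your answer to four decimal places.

2.7213

P(X ∈ {4, 12}) = 0.61.
Summing Y·P(X=x,Y=y) over the conditioning event gives 1.66.
E[Y | X ∈ {4, 12}] = (1.66) / (0.61) = 2.7213.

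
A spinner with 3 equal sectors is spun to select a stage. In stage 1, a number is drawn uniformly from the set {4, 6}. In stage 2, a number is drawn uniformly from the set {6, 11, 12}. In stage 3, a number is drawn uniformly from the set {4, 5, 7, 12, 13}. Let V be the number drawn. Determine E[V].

343/45

E[V | stage 1] = (4+6)/2 = 5.
E[V | stage 2] = (6+11+12)/3 = 29/3.
E[V | stage 3] = (4+5+7+12+13)/5 = 41/5.
E[V] = (1/3)·(5) + (1/3)·(29/3) + (1/3)·(41/5) = 343/45.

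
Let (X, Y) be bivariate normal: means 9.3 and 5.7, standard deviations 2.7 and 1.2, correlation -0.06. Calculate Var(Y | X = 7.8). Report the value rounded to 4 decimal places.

Var(Y | X=x) = (1 − ρ²)·σ_Y².
Var(Y | X=7.8) = (1.2)²·(1 − (-0.06)²) = 1.44·0.9964 = 1.4348.

1.4348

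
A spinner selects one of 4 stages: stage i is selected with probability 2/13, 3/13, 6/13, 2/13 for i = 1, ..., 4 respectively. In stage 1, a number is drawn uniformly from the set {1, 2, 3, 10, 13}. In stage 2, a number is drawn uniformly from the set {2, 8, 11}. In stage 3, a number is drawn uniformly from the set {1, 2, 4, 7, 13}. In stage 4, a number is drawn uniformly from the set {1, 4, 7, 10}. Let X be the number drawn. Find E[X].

E[X | stage 1] = (1+2+3+10+13)/5 = 29/5.
E[X | stage 2] = (2+8+11)/3 = 7.
E[X | stage 3] = (1+2+4+7+13)/5 = 27/5.
E[X | stage 4] = (1+4+7+10)/4 = 11/2.
By the law of total expectation,
E[X] = (2/13)·(29/5) + (3/13)·(7) + (6/13)·(27/5) + (2/13)·(11/2) = 76/13.

76/13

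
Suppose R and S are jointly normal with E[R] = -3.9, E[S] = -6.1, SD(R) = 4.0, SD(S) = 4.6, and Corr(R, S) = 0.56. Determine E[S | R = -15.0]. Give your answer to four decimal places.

-13.2484

For a bivariate normal, E[S | R=x] = μ_S + ρ·(σ_S/σ_R)·(x − μ_R).
E[S | R=-15.0] = -6.1 + (0.56)·(4.6/4.0)·(-15.0 − (-3.9)) = -6.1 + (0.644)·(-11.1) = -13.2484.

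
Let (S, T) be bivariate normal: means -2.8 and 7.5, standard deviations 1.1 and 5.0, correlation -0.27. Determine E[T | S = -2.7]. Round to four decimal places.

E[T | S=x] = μ_T + ρ(σ_T/σ_S)(x − μ_S) for jointly normal variables.
E[T | S=-2.7] = 7.5 + (-0.27)·(5.0/1.1)·(-2.7 − (-2.8)) = 7.5 + (-1.2273)·(0.1) = 7.3773.

7.3773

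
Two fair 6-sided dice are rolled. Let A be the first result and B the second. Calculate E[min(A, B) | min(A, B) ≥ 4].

P(min(A, B) ≥ 4) = 1/4.
Summing min(A,B)·P(x,y) over outcomes with min(A, B) ≥ 4 gives 41/36.
E[min(A, B) | min(A, B) ≥ 4] = (41/36) / (1/4) = 41/9.

41/9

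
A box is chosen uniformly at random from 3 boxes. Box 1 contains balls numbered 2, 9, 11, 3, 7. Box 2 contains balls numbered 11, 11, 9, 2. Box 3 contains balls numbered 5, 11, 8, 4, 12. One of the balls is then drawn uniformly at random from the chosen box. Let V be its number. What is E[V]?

E[V | box 1] = (2+9+11+3+7)/5 = 32/5.
E[V | box 2] = (11+11+9+2)/4 = 33/4.
E[V | box 3] = (5+11+8+4+12)/5 = 8.
By the law of total expectation,
E[V] = (1/3)·(32/5) + (1/3)·(33/4) + (1/3)·(8) = 151/20.

151/20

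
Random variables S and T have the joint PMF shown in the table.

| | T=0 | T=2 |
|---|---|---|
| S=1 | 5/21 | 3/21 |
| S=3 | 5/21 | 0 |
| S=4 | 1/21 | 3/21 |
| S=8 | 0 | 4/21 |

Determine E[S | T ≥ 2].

47/10

P(T ≥ 2) = 10/21.
Σ S·P over the event = 1·(3/21) + 4·(3/21) + 8·(4/21) = 47/21.
E[S | T ≥ 2] = (47/21) / (10/21) = 47/10.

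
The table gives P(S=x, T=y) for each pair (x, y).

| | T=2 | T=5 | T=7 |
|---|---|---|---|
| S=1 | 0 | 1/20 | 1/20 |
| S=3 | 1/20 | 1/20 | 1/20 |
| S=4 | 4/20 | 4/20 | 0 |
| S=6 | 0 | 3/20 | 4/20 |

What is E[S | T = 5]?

38/9

P(T = 5) = 9/20.
Σ S·P over the event = 1·(1/20) + 3·(1/20) + 4·(4/20) + 6·(3/20) = 19/10.
E[S | T = 5] = (19/10) / (9/20) = 38/9.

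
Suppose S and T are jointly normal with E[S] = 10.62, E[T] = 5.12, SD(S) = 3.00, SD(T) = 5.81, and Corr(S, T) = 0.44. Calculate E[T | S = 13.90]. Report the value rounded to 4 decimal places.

7.9150

E[T | S=x] = μ_T + ρ(σ_T/σ_S)(x − μ_S) for jointly normal variables.
E[T | S=13.90] = 5.12 + (0.44)·(5.81/3.00)·(13.90 − (10.62)) = 5.12 + (0.85213)·(3.28) = 7.9150.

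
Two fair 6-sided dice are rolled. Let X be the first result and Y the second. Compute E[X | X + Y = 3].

3/2

Outcomes with X + Y = 3: (1,2), (2,1), each with probability 1/36.
E[X | X + Y = 3] = (1 + 2) / 2 = 3/2.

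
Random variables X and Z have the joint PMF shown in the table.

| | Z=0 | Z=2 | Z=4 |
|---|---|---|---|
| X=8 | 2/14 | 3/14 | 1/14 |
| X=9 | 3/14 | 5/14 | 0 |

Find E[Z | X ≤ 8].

5/3

P(X ≤ 8) = 3/7.
Σ Z·P over the event = 0·(2/14) + 2·(3/14) + 4·(1/14) = 5/7.
E[Z | X ≤ 8] = (5/7) / (3/7) = 5/3.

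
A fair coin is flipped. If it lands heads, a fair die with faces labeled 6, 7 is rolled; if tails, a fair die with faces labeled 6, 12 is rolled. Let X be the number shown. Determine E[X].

31/4

E[X | heads] = (6+7)/2 = 13/2.
E[X | tails] = (6+12)/2 = 9.
By the law of total expectation,
E[X] = (1/2)·(13/2) + (1/2)·(9) = 31/4.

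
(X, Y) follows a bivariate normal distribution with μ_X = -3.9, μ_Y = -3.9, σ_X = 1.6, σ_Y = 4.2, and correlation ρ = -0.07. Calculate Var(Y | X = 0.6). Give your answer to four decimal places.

17.5536

Var(Y | X=x) = (1 − ρ²)·σ_Y².
Var(Y | X=0.6) = (4.2)²·(1 − (-0.07)²) = 17.64·0.9951 = 17.5536.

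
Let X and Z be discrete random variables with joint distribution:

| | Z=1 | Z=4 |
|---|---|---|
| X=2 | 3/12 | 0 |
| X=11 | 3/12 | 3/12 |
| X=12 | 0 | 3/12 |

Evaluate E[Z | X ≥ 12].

P(X ≥ 12) = 1/4.
Σ Z·P over the event = 4·(3/12) = 1.
E[Z | X ≥ 12] = (1) / (1/4) = 4.

4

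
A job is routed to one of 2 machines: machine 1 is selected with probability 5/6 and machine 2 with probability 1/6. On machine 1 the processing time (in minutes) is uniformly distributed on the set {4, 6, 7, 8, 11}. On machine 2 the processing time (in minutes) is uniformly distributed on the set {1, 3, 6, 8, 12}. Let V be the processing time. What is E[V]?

7

E[V | machine 1] = (4+6+7+8+11)/5 = 36/5.
E[V | machine 2] = (1+3+6+8+12)/5 = 6.
By the law of total expectation,
E[V] = (5/6)·(36/5) + (1/6)·(6) = 7.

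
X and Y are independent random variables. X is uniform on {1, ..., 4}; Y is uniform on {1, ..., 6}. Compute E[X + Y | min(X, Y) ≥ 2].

7

P(min(X, Y) ≥ 2) = 5/8.
Summing (X+Y)·P(x,y) over outcomes with min(X, Y) ≥ 2 gives 35/8.
E[X + Y | min(X, Y) ≥ 2] = (35/8) / (5/8) = 7.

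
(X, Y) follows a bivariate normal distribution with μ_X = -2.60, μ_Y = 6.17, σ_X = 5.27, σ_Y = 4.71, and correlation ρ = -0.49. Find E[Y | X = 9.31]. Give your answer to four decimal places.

0.9542

The regression of Y on X has slope ρ·σ_Y/σ_X and passes through (μ_X, μ_Y).
E[Y | X=9.31] = 6.17 + (-0.49)·(4.71/5.27)·(9.31 − (-2.60)) = 6.17 + (-0.437932)·(11.91) = 0.9542.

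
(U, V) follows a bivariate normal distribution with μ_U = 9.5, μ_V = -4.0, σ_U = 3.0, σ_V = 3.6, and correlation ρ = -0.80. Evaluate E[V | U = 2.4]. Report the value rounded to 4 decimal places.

2.8160

The regression of V on U has slope ρ·σ_V/σ_U and passes through (μ_U, μ_V).
E[V | U=2.4] = -4.0 + (-0.80)·(3.6/3.0)·(2.4 − (9.5)) = -4.0 + (-0.96)·(-7.1) = 2.8160.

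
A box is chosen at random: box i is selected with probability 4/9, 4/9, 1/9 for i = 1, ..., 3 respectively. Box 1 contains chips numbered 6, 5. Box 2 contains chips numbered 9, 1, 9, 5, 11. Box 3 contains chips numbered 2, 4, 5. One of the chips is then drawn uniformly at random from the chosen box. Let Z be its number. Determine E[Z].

E[Z | box 1] = (6+5)/2 = 11/2.
E[Z | box 2] = (9+1+9+5+11)/5 = 7.
E[Z | box 3] = (2+4+5)/3 = 11/3.
By the law of total expectation,
E[Z] = (4/9)·(11/2) + (4/9)·(7) + (1/9)·(11/3) = 161/27.

161/27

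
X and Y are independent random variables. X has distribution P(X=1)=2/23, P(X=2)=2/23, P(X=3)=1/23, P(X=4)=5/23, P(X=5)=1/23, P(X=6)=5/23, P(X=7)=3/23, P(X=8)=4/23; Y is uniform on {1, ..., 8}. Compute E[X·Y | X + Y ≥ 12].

2371/54

P(X + Y ≥ 12) = 27/92.
Summing XY·P(x,y) over outcomes with X + Y ≥ 12 gives 2371/184.
E[X·Y | X + Y ≥ 12] = (2371/184) / (27/92) = 2371/54.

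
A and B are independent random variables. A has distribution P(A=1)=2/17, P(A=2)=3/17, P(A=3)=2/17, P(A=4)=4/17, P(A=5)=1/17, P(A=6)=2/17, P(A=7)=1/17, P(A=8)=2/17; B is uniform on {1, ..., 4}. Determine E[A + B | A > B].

319/43

P(A > B) = 43/68.
Summing (A+B)·P(x,y) over outcomes with A > B gives 319/68.
E[A + B | A > B] = (319/68) / (43/68) = 319/43.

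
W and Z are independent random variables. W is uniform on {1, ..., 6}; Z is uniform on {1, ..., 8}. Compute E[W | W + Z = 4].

2

P(W + Z = 4) = 1/16.
Summing W·P(x,y) over outcomes with W + Z = 4 gives 1/8.
E[W | W + Z = 4] = (1/8) / (1/16) = 2.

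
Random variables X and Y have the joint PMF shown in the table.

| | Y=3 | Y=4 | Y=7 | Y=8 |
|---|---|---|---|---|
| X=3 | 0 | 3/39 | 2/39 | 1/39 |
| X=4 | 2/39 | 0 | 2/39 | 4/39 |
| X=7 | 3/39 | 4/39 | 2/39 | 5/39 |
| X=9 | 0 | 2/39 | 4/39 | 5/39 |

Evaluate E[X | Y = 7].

P(Y = 7) = 10/39.
Σ X·P over the event = 3·(2/39) + 4·(2/39) + 7·(2/39) + 9·(4/39) = 64/39.
E[X | Y = 7] = (64/39) / (10/39) = 32/5.

32/5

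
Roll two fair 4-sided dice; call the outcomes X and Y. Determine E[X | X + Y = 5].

P(X + Y = 5) = 1/4.
Summing X·P(x,y) over outcomes with X + Y = 5 gives 5/8.
E[X | X + Y = 5] = (5/8) / (1/4) = 5/2.

5/2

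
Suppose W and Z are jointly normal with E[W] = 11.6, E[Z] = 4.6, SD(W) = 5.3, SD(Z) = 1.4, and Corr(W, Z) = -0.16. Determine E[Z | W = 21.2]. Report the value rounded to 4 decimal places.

4.1943

The regression of Z on W has slope ρ·σ_Z/σ_W and passes through (μ_W, μ_Z).
E[Z | W=21.2] = 4.6 + (-0.16)·(1.4/5.3)·(21.2 − (11.6)) = 4.6 + (-0.042264)·(9.6) = 4.1943.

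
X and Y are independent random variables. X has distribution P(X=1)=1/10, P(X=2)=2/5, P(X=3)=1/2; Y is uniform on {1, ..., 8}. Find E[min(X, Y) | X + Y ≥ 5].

153/64

P(X + Y ≥ 5) = 4/5.
Summing min(X,Y)·P(x,y) over outcomes with X + Y ≥ 5 gives 153/80.
E[min(X, Y) | X + Y ≥ 5] = (153/80) / (4/5) = 153/64.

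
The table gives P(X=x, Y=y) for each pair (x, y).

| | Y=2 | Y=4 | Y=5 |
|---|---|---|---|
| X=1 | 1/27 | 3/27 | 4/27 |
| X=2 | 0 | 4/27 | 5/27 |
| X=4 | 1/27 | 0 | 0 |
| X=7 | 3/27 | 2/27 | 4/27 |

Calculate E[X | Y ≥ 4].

67/22

P(Y ≥ 4) = 22/27.
Σ X·P over the event = 1·(3/27) + 1·(4/27) + 2·(4/27) + 2·(5/27) + 7·(2/27) + 7·(4/27) = 67/27.
E[X | Y ≥ 4] = (67/27) / (22/27) = 67/22.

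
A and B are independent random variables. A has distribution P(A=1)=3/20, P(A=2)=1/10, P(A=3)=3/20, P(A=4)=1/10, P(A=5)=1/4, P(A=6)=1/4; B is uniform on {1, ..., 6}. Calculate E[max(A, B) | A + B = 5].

P(A + B = 5) = 1/12.
Summing max(A,B)·P(x,y) over outcomes with A + B = 5 gives 7/24.
E[max(A, B) | A + B = 5] = (7/24) / (1/12) = 7/2.

7/2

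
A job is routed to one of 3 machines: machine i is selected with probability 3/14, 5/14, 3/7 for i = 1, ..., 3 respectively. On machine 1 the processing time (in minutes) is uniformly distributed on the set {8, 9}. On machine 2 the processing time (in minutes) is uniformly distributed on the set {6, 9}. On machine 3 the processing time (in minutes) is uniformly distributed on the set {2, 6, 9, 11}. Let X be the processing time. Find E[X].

15/2

E[X | machine 1] = (8+9)/2 = 17/2.
E[X | machine 2] = (6+9)/2 = 15/2.
E[X | machine 3] = (2+6+9+11)/4 = 7.
E[X] = (3/14)·(17/2) + (5/14)·(15/2) + (3/7)·(7) = 15/2.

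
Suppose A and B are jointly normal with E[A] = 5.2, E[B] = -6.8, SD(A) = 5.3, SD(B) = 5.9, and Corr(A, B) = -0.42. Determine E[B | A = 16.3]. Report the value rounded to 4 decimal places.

E[B | A=x] = μ_B + ρ(σ_B/σ_A)(x − μ_A) for jointly normal variables.
E[B | A=16.3] = -6.8 + (-0.42)·(5.9/5.3)·(16.3 − (5.2)) = -6.8 + (-0.46755)·(11.1) = -11.9898.

-11.9898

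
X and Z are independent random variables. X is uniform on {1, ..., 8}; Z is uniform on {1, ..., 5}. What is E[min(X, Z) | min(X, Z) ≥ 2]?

22/7

P(min(X, Z) ≥ 2) = 7/10.
Summing min(X,Z)·P(x,y) over outcomes with min(X, Z) ≥ 2 gives 11/5.
E[min(X, Z) | min(X, Z) ≥ 2] = (11/5) / (7/10) = 22/7.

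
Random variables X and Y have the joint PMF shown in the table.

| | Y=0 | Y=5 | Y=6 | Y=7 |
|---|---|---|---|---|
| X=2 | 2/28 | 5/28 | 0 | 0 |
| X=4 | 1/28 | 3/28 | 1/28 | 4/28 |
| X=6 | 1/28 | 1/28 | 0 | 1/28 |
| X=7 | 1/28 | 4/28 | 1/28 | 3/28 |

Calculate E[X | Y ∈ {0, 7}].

64/13

P(Y ∈ {0, 7}) = 13/28.
Σ X·P over the event = 2·(2/28) + 4·(1/28) + 4·(4/28) + 6·(1/28) + 6·(1/28) + 7·(1/28) + 7·(3/28) = 16/7.
E[X | Y ∈ {0, 7}] = (16/7) / (13/28) = 64/13.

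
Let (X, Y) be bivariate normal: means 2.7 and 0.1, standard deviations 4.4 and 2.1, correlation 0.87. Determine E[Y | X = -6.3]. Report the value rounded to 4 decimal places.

-3.6370

The regression of Y on X has slope ρ·σ_Y/σ_X and passes through (μ_X, μ_Y).
E[Y | X=-6.3] = 0.1 + (0.87)·(2.1/4.4)·(-6.3 − (2.7)) = 0.1 + (0.415227)·(-9) = -3.6370.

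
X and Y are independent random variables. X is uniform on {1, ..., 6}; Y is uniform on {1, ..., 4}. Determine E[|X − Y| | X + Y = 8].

Outcomes with X + Y = 8: (4,4), (5,3), (6,2), each with probability 1/24.
E[|X − Y| | X + Y = 8] = (0 + 2 + 4) / 3 = 2.

2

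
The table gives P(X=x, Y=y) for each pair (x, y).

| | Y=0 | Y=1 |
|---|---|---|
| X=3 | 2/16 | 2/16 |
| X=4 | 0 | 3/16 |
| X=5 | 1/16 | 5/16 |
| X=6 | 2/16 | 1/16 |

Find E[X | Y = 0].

P(Y = 0) = 5/16.
Σ X·P over the event = 3·(2/16) + 5·(1/16) + 6·(2/16) = 23/16.
E[X | Y = 0] = (23/16) / (5/16) = 23/5.

23/5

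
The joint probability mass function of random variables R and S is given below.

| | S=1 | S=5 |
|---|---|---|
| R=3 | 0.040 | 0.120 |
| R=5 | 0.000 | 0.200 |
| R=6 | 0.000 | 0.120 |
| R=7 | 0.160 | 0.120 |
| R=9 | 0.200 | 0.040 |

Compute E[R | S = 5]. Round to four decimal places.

P(S = 5) = 0.600.
Summing R·P(R=x,S=y) over the conditioning event gives 3.280.
E[R | S = 5] = (3.280) / (0.600) = 5.4667.

5.4667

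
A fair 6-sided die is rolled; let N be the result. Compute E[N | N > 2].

9/2

Given N > 2, N is equally likely to be any of {3, 4, 5, 6}.
E[N | N > 2] = (3 + 4 + 5 + 6) / 4 = 9/2.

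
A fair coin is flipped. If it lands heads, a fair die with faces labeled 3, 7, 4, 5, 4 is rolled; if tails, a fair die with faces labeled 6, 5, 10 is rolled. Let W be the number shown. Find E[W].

29/5

E[W | heads] = (3+7+4+5+4)/5 = 23/5.
E[W | tails] = (6+5+10)/3 = 7.
By the law of total expectation,
E[W] = (1/2)·(23/5) + (1/2)·(7) = 29/5.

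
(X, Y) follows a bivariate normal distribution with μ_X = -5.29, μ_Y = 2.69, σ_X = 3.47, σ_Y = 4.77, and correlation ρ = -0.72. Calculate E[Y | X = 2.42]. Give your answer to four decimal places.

-4.9409

For a bivariate normal, E[Y | X=x] = μ_Y + ρ·(σ_Y/σ_X)·(x − μ_X).
E[Y | X=2.42] = 2.69 + (-0.72)·(4.77/3.47)·(2.42 − (-5.29)) = 2.69 + (-0.98974)·(7.71) = -4.9409.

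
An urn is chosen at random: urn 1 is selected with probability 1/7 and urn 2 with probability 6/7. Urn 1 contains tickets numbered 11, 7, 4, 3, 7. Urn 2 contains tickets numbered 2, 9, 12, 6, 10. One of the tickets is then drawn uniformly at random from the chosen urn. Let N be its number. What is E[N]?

E[N | urn 1] = (11+7+4+3+7)/5 = 32/5.
E[N | urn 2] = (2+9+12+6+10)/5 = 39/5.
E[N] = (1/7)·(32/5) + (6/7)·(39/5) = 38/5.

38/5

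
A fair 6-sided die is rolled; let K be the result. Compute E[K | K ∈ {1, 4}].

P(K ∈ {1, 4}) = 1/3.
Σ over the event: 1·1/6 + 4·1/6 = 5/6.
E[K | K ∈ {1, 4}] = (5/6) / (1/3) = 5/2.

5/2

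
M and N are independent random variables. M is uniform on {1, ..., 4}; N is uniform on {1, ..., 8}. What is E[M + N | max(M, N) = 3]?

24/5

Outcomes with max(M, N) = 3: (1,3), (2,3), (3,1), (3,2), (3,3), each with probability 1/32.
E[M + N | max(M, N) = 3] = (4 + 5 + 4 + 5 + 6) / 5 = 24/5.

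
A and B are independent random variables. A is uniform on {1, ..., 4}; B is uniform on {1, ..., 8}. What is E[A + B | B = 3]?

11/2

Outcomes with B = 3: (1,3), (2,3), (3,3), (4,3), each with probability 1/32.
E[A + B | B = 3] = (4 + 5 + 6 + 7) / 4 = 11/2.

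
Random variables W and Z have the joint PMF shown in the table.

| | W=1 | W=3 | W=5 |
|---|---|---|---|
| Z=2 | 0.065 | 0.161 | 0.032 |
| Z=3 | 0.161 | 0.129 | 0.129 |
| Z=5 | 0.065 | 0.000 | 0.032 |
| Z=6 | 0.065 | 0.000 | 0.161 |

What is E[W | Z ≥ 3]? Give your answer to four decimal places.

3.0836

P(Z ≥ 3) = 0.742.
Σ W·P over the event = 1·(0.161) + 1·(0.065) + 1·(0.065) + 3·(0.129) + 5·(0.129) + 5·(0.032) + 5·(0.161) = 2.288.
E[W | Z ≥ 3] = (2.288) / (0.742) = 3.0836.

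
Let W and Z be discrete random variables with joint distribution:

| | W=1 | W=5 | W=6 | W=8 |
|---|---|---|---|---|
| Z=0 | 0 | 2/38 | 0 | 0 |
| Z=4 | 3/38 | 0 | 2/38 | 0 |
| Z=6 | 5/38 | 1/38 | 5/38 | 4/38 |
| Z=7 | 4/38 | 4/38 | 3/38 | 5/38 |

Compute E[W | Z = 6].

24/5

P(Z = 6) = 15/38.
Σ W·P over the event = 1·(5/38) + 5·(1/38) + 6·(5/38) + 8·(4/38) = 36/19.
E[W | Z = 6] = (36/19) / (15/38) = 24/5.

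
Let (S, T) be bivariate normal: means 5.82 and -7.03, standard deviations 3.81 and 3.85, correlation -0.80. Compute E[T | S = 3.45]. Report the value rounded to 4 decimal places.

For a bivariate normal, E[T | S=x] = μ_T + ρ·(σ_T/σ_S)·(x − μ_S).
E[T | S=3.45] = -7.03 + (-0.80)·(3.85/3.81)·(3.45 − (5.82)) = -7.03 + (-0.8084)·(-2.37) = -5.1141.

-5.1141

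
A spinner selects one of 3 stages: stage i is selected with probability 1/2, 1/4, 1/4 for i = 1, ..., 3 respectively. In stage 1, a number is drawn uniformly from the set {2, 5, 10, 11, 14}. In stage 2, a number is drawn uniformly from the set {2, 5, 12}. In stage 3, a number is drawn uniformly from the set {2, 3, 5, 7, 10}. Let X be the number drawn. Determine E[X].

107/15

E[X | stage 1] = (2+5+10+11+14)/5 = 42/5.
E[X | stage 2] = (2+5+12)/3 = 19/3.
E[X | stage 3] = (2+3+5+7+10)/5 = 27/5.
E[X] = (1/2)·(42/5) + (1/4)·(19/3) + (1/4)·(27/5) = 107/15.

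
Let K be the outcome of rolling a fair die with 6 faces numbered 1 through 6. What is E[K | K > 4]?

11/2

Given K > 4, K is equally likely to be any of {5, 6}.
E[K | K > 4] = (5 + 6) / 2 = 11/2.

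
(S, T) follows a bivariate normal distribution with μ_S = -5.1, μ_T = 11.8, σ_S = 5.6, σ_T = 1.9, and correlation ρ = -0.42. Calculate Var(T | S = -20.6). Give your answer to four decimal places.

2.9732

For a bivariate normal, Var(T | S=x) = σ_T²(1 − ρ²).
Var(T | S=-20.6) = (1.9)²·(1 − (-0.42)²) = 3.61·0.8236 = 2.9732.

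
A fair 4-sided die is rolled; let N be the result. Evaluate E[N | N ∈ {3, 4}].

P(N ∈ {3, 4}) = 1/2.
Σ over the event: 3·1/4 + 4·1/4 = 7/4.
E[N | N ∈ {3, 4}] = (7/4) / (1/2) = 7/2.

7/2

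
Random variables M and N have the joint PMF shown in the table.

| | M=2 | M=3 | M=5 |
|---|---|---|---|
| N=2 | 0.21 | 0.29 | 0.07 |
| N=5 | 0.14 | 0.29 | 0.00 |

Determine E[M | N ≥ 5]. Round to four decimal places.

2.6744

P(N ≥ 5) = 0.43.
Σ M·P over the event = 2·(0.14) + 3·(0.29) = 1.15.
E[M | N ≥ 5] = (1.15) / (0.43) = 2.6744.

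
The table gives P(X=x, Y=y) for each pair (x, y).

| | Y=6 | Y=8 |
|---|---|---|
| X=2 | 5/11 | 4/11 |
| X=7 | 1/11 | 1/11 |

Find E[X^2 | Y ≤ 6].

P(Y ≤ 6) = 6/11.
Summing X^2·P(X=x,Y=y) over the conditioning event gives 69/11.
E[X^2 | Y ≤ 6] = (69/11) / (6/11) = 23/2.

23/2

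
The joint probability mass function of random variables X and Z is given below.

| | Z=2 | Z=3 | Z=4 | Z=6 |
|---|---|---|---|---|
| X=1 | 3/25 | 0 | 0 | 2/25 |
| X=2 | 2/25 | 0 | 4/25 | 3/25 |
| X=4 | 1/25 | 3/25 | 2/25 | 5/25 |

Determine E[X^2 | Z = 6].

47/5

P(Z = 6) = 2/5.
Σ X^2·P over the event = 1·(2/25) + 4·(3/25) + 16·(5/25) = 94/25.
E[X^2 | Z = 6] = (94/25) / (2/5) = 47/5.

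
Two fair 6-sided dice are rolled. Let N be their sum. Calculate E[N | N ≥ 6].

106/13

P(N ≥ 6) = 13/18.
Σ over the event: 6·5/36 + 7·1/6 + 8·5/36 + 9·1/9 + 10·1/12 + 11·1/18 + 12·1/36 = 53/9.
E[N | N ≥ 6] = (53/9) / (13/18) = 106/13.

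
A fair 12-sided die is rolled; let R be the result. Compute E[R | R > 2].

Given R > 2, R is equally likely to be any of {3, 4, 5, 6, 7, 8, 9, 10, 11, 12}.
E[R | R > 2] = (3 + 4 + 5 + 6 + 7 + 8 + 9 + 10 + 11 + 12) / 10 = 15/2.

15/2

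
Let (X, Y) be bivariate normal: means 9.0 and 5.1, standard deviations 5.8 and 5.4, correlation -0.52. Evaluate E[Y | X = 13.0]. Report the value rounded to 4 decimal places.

3.1634

The regression of Y on X has slope ρ·σ_Y/σ_X and passes through (μ_X, μ_Y).
E[Y | X=13.0] = 5.1 + (-0.52)·(5.4/5.8)·(13.0 − (9.0)) = 5.1 + (-0.48414)·(4) = 3.1634.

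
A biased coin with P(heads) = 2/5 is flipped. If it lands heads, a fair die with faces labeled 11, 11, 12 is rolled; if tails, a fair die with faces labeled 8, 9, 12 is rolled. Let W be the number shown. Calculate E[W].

E[W | heads] = (11+11+12)/3 = 34/3.
E[W | tails] = (8+9+12)/3 = 29/3.
E[W] = (2/5)·(34/3) + (3/5)·(29/3) = 31/3.

31/3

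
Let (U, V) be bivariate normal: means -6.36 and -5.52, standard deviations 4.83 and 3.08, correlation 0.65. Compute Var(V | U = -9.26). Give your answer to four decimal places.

5.4784

Var(V | U=x) = (1 − ρ²)·σ_V².
Var(V | U=-9.26) = (3.08)²·(1 − (0.65)²) = 9.4864·0.5775 = 5.4784.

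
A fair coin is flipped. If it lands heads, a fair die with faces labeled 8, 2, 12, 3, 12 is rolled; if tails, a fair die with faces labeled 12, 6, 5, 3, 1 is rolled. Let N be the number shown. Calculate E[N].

E[N | heads] = (8+2+12+3+12)/5 = 37/5.
E[N | tails] = (12+6+5+3+1)/5 = 27/5.
By the law of total expectation,
E[N] = (1/2)·(37/5) + (1/2)·(27/5) = 32/5.

32/5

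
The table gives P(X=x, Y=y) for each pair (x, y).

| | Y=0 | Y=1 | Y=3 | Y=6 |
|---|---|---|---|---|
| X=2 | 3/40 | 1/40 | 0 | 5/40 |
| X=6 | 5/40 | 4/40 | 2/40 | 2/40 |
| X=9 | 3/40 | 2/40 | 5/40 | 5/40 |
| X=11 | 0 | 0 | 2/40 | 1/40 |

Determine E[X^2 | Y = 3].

719/9

P(Y = 3) = 9/40.
Summing X^2·P(X=x,Y=y) over the conditioning event gives 719/40.
E[X^2 | Y = 3] = (719/40) / (9/40) = 719/9.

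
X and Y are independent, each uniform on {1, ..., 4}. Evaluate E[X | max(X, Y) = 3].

Outcomes with max(X, Y) = 3: (1,3), (2,3), (3,1), (3,2), (3,3), each with probability 1/16.
E[X | max(X, Y) = 3] = (1 + 2 + 3 + 3 + 3) / 5 = 12/5.

12/5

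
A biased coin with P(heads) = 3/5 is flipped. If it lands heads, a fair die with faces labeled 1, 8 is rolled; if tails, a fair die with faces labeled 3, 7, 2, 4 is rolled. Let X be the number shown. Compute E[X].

E[X | heads] = (1+8)/2 = 9/2.
E[X | tails] = (3+7+2+4)/4 = 4.
By the law of total expectation,
E[X] = (3/5)·(9/2) + (2/5)·(4) = 43/10.

43/10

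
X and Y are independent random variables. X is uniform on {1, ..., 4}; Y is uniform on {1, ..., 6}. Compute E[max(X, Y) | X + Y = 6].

4

P(X + Y = 6) = 1/6.
Summing max(X,Y)·P(x,y) over outcomes with X + Y = 6 gives 2/3.
E[max(X, Y) | X + Y = 6] = (2/3) / (1/6) = 4.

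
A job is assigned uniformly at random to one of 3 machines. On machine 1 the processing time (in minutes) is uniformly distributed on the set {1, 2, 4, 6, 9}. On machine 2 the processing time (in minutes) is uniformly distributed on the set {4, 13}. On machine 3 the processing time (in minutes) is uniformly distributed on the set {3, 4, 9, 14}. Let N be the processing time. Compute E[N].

34/5

E[N | machine 1] = (1+2+4+6+9)/5 = 22/5.
E[N | machine 2] = (4+13)/2 = 17/2.
E[N | machine 3] = (3+4+9+14)/4 = 15/2.
By the law of total expectation,
E[N] = (1/3)·(22/5) + (1/3)·(17/2) + (1/3)·(15/2) = 34/5.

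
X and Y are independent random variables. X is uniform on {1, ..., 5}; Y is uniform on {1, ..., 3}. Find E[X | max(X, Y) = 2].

5/3

P(max(X, Y) = 2) = 1/5.
Summing X·P(x,y) over outcomes with max(X, Y) = 2 gives 1/3.
E[X | max(X, Y) = 2] = (1/3) / (1/5) = 5/3.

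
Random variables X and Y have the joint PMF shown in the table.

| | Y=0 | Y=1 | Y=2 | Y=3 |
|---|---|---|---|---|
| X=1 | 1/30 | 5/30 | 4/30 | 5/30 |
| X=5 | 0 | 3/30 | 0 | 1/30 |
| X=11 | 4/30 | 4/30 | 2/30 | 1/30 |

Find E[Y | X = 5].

3/2

P(X = 5) = 2/15.
Σ Y·P over the event = 1·(3/30) + 3·(1/30) = 1/5.
E[Y | X = 5] = (1/5) / (2/15) = 3/2.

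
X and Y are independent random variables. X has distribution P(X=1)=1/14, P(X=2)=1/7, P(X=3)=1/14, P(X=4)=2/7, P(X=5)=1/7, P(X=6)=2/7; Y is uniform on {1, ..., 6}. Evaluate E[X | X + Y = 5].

P(X + Y = 5) = 2/21.
Summing X·P(x,y) over outcomes with X + Y = 5 gives 2/7.
E[X | X + Y = 5] = (2/7) / (2/21) = 3.

3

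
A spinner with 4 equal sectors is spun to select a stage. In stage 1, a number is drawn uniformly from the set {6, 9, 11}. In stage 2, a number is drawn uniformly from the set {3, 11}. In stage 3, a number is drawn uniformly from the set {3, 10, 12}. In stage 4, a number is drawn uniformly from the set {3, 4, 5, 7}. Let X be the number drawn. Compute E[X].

115/16

E[X | stage 1] = (6+9+11)/3 = 26/3.
E[X | stage 2] = (3+11)/2 = 7.
E[X | stage 3] = (3+10+12)/3 = 25/3.
E[X | stage 4] = (3+4+5+7)/4 = 19/4.
E[X] = (1/4)·(26/3) + (1/4)·(7) + (1/4)·(25/3) + (1/4)·(19/4) = 115/16.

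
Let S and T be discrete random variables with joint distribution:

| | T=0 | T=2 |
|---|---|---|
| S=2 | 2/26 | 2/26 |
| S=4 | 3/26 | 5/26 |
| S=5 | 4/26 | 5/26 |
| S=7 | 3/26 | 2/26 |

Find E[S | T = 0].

19/4

P(T = 0) = 6/13.
Σ S·P over the event = 2·(2/26) + 4·(3/26) + 5·(4/26) + 7·(3/26) = 57/26.
E[S | T = 0] = (57/26) / (6/13) = 19/4.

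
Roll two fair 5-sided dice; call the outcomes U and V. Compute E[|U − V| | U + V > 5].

P(U + V > 5) = 3/5.
Summing |U−V|·P(x,y) over outcomes with U + V > 5 gives 26/25.
E[|U − V| | U + V > 5] = (26/25) / (3/5) = 26/15.

26/15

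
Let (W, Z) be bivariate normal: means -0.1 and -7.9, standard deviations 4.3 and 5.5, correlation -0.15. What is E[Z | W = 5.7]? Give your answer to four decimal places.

-9.0128

E[Z | W=x] = μ_Z + ρ(σ_Z/σ_W)(x − μ_W) for jointly normal variables.
E[Z | W=5.7] = -7.9 + (-0.15)·(5.5/4.3)·(5.7 − (-0.1)) = -7.9 + (-0.19186)·(5.8) = -9.0128.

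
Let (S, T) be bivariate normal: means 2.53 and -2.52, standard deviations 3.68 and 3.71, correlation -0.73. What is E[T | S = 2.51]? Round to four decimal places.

E[T | S=x] = μ_T + ρ(σ_T/σ_S)(x − μ_S) for jointly normal variables.
E[T | S=2.51] = -2.52 + (-0.73)·(3.71/3.68)·(2.51 − (2.53)) = -2.52 + (-0.73595)·(-0.02) = -2.5053.

-2.5053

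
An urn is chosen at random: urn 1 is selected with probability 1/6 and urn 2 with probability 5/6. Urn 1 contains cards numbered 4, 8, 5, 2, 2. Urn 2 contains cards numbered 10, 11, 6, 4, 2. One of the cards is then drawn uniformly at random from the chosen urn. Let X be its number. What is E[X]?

31/5

E[X | urn 1] = (4+8+5+2+2)/5 = 21/5.
E[X | urn 2] = (10+11+6+4+2)/5 = 33/5.
E[X] = (1/6)·(21/5) + (5/6)·(33/5) = 31/5.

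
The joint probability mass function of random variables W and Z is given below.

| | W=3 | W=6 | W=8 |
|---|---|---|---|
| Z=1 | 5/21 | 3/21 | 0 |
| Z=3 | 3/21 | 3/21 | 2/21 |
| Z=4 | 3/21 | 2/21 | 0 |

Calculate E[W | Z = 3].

P(Z = 3) = 8/21.
Summing W·P(W=x,Z=y) over the conditioning event gives 43/21.
E[W | Z = 3] = (43/21) / (8/21) = 43/8.

43/8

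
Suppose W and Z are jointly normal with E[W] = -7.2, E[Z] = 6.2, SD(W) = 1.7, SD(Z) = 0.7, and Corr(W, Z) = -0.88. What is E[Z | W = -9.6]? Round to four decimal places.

7.0696

For a bivariate normal, E[Z | W=x] = μ_Z + ρ·(σ_Z/σ_W)·(x − μ_W).
E[Z | W=-9.6] = 6.2 + (-0.88)·(0.7/1.7)·(-9.6 − (-7.2)) = 6.2 + (-0.36235)·(-2.4) = 7.0696.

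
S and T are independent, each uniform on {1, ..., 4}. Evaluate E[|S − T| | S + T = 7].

Outcomes with S + T = 7: (3,4), (4,3), each with probability 1/16.
E[|S − T| | S + T = 7] = (1 + 1) / 2 = 1.

1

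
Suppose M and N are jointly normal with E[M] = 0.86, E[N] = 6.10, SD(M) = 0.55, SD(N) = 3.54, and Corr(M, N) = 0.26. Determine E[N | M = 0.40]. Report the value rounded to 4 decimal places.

5.3302

For a bivariate normal, E[N | M=x] = μ_N + ρ·(σ_N/σ_M)·(x − μ_M).
E[N | M=0.40] = 6.10 + (0.26)·(3.54/0.55)·(0.40 − (0.86)) = 6.10 + (1.6735)·(-0.46) = 5.3302.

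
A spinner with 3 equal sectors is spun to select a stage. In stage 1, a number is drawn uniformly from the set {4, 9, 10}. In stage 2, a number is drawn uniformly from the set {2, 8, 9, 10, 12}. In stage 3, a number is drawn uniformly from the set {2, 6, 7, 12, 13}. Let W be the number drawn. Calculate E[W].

358/45

E[W | stage 1] = (4+9+10)/3 = 23/3.
E[W | stage 2] = (2+8+9+10+12)/5 = 41/5.
E[W | stage 3] = (2+6+7+12+13)/5 = 8.
By the law of total expectation,
E[W] = (1/3)·(23/3) + (1/3)·(41/5) + (1/3)·(8) = 358/45.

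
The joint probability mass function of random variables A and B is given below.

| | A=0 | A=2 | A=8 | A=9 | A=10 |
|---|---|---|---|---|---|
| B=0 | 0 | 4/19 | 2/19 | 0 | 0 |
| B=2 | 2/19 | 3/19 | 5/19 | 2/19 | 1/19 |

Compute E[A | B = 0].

4

P(B = 0) = 6/19.
Σ A·P over the event = 2·(4/19) + 8·(2/19) = 24/19.
E[A | B = 0] = (24/19) / (6/19) = 4.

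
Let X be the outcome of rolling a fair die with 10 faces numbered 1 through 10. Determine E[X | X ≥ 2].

Given X ≥ 2, X is equally likely to be any of {2, 3, 4, 5, 6, 7, 8, 9, 10}.
E[X | X ≥ 2] = (2 + 3 + 4 + 5 + 6 + 7 + 8 + 9 + 10) / 9 = 6.

6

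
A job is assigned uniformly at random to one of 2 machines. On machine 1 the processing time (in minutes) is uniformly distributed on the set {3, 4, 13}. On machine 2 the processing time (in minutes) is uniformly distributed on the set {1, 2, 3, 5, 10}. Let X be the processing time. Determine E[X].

163/30

E[X | machine 1] = (3+4+13)/3 = 20/3.
E[X | machine 2] = (1+2+3+5+10)/5 = 21/5.
By the law of total expectation,
E[X] = (1/2)·(20/3) + (1/2)·(21/5) = 163/30.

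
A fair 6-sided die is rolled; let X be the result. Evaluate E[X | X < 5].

Given X < 5, X is equally likely to be any of {1, 2, 3, 4}.
E[X | X < 5] = (1 + 2 + 3 + 4) / 4 = 5/2.

5/2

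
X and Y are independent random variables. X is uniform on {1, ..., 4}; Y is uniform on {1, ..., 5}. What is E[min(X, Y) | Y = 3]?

9/4

P(Y = 3) = 1/5.
Summing min(X,Y)·P(x,y) over outcomes with Y = 3 gives 9/20.
E[min(X, Y) | Y = 3] = (9/20) / (1/5) = 9/4.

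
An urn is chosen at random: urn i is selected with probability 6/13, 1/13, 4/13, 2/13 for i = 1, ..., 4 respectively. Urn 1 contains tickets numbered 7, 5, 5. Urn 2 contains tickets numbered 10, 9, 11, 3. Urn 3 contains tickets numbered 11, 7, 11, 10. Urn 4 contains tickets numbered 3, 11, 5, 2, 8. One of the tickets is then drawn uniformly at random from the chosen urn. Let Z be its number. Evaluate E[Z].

1857/260

E[Z | urn 1] = (7+5+5)/3 = 17/3.
E[Z | urn 2] = (10+9+11+3)/4 = 33/4.
E[Z | urn 3] = (11+7+11+10)/4 = 39/4.
E[Z | urn 4] = (3+11+5+2+8)/5 = 29/5.
E[Z] = (6/13)·(17/3) + (1/13)·(33/4) + (4/13)·(39/4) + (2/13)·(29/5) = 1857/260.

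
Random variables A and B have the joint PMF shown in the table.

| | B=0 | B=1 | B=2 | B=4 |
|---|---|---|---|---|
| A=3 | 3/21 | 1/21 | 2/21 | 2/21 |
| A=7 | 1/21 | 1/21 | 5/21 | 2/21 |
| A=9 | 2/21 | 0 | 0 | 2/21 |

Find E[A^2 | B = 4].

139/3

P(B = 4) = 2/7.
Summing A^2·P(A=x,B=y) over the conditioning event gives 278/21.
E[A^2 | B = 4] = (278/21) / (2/7) = 139/3.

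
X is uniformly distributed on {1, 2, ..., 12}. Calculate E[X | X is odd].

Given X is odd, X is equally likely to be any of {1, 3, 5, 7, 9, 11}.
E[X | X is odd] = (1 + 3 + 5 + 7 + 9 + 11) / 6 = 6.

6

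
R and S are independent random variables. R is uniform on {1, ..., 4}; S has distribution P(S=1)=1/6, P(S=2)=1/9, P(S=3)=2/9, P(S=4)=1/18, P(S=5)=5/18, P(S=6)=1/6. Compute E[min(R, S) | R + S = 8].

P(R + S = 8) = 1/8.
Summing min(R,S)·P(x,y) over outcomes with R + S = 8 gives 25/72.
E[min(R, S) | R + S = 8] = (25/72) / (1/8) = 25/9.

25/9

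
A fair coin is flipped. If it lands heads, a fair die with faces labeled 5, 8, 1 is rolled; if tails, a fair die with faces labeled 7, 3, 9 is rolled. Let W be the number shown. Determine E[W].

11/2

E[W | heads] = (5+8+1)/3 = 14/3.
E[W | tails] = (7+3+9)/3 = 19/3.
E[W] = (1/2)·(14/3) + (1/2)·(19/3) = 11/2.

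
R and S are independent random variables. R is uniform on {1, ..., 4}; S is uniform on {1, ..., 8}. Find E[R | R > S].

Outcomes with R > S: (2,1), (3,1), (3,2), (4,1), (4,2), (4,3), each with probability 1/32.
E[R | R > S] = (2 + 3 + 3 + 4 + 4 + 4) / 6 = 10/3.

10/3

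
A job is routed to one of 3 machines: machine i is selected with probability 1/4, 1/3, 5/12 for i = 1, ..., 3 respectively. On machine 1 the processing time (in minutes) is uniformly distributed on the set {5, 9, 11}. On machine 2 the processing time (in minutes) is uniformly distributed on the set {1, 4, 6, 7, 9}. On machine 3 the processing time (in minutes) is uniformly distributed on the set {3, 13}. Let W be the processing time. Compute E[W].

E[W | machine 1] = (5+9+11)/3 = 25/3.
E[W | machine 2] = (1+4+6+7+9)/5 = 27/5.
E[W | machine 3] = (3+13)/2 = 8.
E[W] = (1/4)·(25/3) + (1/3)·(27/5) + (5/12)·(8) = 433/60.

433/60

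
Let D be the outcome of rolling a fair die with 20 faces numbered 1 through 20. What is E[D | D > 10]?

31/2

Given D > 10, D is equally likely to be any of {11, 12, 13, 14, 15, 16, 17, 18, 19, 20}.
E[D | D > 10] = (11 + 12 + 13 + 14 + 15 + 16 + 17 + 18 + 19 + 20) / 10 = 31/2.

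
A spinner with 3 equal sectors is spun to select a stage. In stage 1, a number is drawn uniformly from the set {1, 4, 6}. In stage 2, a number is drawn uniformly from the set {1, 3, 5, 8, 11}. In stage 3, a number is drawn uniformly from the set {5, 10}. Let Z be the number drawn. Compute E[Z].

503/90

E[Z | stage 1] = (1+4+6)/3 = 11/3.
E[Z | stage 2] = (1+3+5+8+11)/5 = 28/5.
E[Z | stage 3] = (5+10)/2 = 15/2.
E[Z] = (1/3)·(11/3) + (1/3)·(28/5) + (1/3)·(15/2) = 503/90.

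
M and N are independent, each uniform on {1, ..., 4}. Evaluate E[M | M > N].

Outcomes with M > N: (2,1), (3,1), (3,2), (4,1), (4,2), (4,3), each with probability 1/16.
E[M | M > N] = (2 + 3 + 3 + 4 + 4 + 4) / 6 = 10/3.

10/3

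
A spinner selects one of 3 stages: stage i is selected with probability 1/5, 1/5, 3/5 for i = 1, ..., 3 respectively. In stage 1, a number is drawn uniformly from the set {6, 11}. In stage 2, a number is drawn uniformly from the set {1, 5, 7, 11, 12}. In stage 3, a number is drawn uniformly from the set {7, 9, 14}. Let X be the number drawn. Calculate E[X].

457/50

E[X | stage 1] = (6+11)/2 = 17/2.
E[X | stage 2] = (1+5+7+11+12)/5 = 36/5.
E[X | stage 3] = (7+9+14)/3 = 10.
E[X] = (1/5)·(17/2) + (1/5)·(36/5) + (3/5)·(10) = 457/50.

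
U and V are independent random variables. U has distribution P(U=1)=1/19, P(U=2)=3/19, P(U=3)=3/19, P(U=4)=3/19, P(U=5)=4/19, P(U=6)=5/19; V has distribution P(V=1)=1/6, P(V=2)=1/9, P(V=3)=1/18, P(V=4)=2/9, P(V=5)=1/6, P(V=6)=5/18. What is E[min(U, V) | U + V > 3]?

P(U + V > 3) = 164/171.
Summing min(U,V)·P(x,y) over outcomes with U + V > 3 gives 517/171.
E[min(U, V) | U + V > 3] = (517/171) / (164/171) = 517/164.

517/164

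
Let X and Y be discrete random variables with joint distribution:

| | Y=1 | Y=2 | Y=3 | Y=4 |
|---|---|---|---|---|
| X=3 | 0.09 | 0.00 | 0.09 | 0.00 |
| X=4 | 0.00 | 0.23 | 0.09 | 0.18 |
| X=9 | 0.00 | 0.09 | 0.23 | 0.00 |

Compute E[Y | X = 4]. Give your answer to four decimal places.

2.9000

P(X = 4) = 0.50.
Σ Y·P over the event = 2·(0.23) + 3·(0.09) + 4·(0.18) = 1.45.
E[Y | X = 4] = (1.45) / (0.50) = 2.9000.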